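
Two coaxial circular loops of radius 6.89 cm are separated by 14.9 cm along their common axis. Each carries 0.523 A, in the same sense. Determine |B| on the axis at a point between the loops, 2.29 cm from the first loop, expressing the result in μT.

B ≈ 4.60 μT

Each loop contributes B = μ₀IR²/[2(R²+z²)^(3/2)] on the axis, with z measured from that loop.
Loop 1 (z = 0.0229 m): B₁ = 4.08×10⁻⁶ T. Loop 2 (z = 0.1261 m): B₂ = 5.26×10⁻⁷ T.
The fields add: B = B₁ + B₂ = 4.60×10⁻⁶ T.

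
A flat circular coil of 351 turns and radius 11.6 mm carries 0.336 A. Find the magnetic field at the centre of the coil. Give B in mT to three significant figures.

For an N-turn flat coil, B = Nμ₀I/(2R) with R = 0.0116 m.
B = 351 × 1.82×10⁻⁵ T = 6.39×10⁻³ T.

B ≈ 6.39 mT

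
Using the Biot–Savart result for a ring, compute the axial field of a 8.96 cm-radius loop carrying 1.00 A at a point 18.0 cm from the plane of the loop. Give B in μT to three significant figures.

On the axis of a circular loop, B = μ₀IR² / [2(R²+z²)^(3/2)].
R² + z² = (0.0896)² + (0.18)² = 0.04043 m², and (R²+z²)^(3/2) = 8.13×10⁻³ m³.
B = (4π×10⁻⁷ × 1.00 × 0.008028) / (2 × 8.13×10⁻³) = 6.21×10⁻⁷ T.

B ≈ 0.621 μT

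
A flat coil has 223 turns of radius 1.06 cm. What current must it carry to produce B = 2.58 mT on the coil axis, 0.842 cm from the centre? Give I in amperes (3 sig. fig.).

For an N-turn coil, B = Nμ₀IR²/[2(R²+z²)^(3/2)] with R = 0.0106 m, z = 0.00842 m, so I = 2B(R²+z²)^(3/2)/(Nμ₀R²) = 2 × 2.58×10⁻³ × 2.48×10⁻⁶ / (223 × 4π×10⁻⁷ × 0.0001124) = 0.407 A.

I ≈ 0.407 A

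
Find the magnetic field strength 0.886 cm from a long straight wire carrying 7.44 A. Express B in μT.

B ≈ 168 μT

For an infinitely long straight wire, B = μ₀I/(2πd).
B = (4π×10⁻⁷ × 7.44) / (2π × 0.00886) = 1.68×10⁻⁴ T.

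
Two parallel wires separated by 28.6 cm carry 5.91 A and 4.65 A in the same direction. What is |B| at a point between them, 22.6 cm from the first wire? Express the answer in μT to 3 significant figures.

B ≈ 10.3 μT

Each long wire gives B = μ₀I/(2πd). Distances are d₁ = 0.226 m and d₂ = 0.06 m.
B₁ = 5.23×10⁻⁶ T, B₂ = 1.55×10⁻⁵ T.
Between parallel currents the two contributions point in opposite directions, so they subtract. B = |B₁ − B₂| = |5.23×10⁻⁶ − 1.55×10⁻⁵| = 1.03×10⁻⁵ T.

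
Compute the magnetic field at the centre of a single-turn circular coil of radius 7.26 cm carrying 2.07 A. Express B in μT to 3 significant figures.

B ≈ 17.9 μT

At the centre of a circular loop the Biot–Savart law gives B = μ₀I/(2R).
B = (4π×10⁻⁷ × 2.07) / (2 × 0.0726) = 1.79×10⁻⁵ T.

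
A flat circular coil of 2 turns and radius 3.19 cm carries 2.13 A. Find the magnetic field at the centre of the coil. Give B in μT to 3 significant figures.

B ≈ 83.9 μT

For an N-turn flat coil, B = Nμ₀I/(2R) with R = 0.0319 m.
B = 2 × 4.20×10⁻⁵ T = 8.39×10⁻⁵ T.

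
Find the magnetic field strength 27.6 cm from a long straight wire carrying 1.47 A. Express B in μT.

For an infinitely long straight wire, B = μ₀I/(2πd).
B = (4π×10⁻⁷ × 1.47) / (2π × 0.276) = 1.07×10⁻⁶ T.

B ≈ 1.07 μT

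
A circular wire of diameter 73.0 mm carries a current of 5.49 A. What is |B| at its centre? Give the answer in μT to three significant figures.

B ≈ 94.5 μT

At the centre of a circular loop the Biot–Savart law gives B = μ₀I/(2R) (so R = 0.0365 m).
B = (4π×10⁻⁷ × 5.49) / (2 × 0.0365) = 9.45×10⁻⁵ T.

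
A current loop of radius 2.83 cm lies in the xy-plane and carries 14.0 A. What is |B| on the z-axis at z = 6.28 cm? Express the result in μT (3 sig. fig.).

B ≈ 21.6 μT

On the axis of a circular loop, B = μ₀IR² / [2(R²+z²)^(3/2)].
R² + z² = (0.0283)² + (0.0628)² = 0.004745 m², and (R²+z²)^(3/2) = 3.27×10⁻⁴ m³.
B = (4π×10⁻⁷ × 14.0 × 0.0008009) / (2 × 3.27×10⁻⁴) = 2.16×10⁻⁵ T.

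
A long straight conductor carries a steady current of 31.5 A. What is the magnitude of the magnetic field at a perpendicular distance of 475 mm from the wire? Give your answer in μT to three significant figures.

B ≈ 13.3 μT

For an infinitely long straight wire, B = μ₀I/(2πd).
B = (4π×10⁻⁷ × 31.5) / (2π × 0.475) = 1.33×10⁻⁵ T.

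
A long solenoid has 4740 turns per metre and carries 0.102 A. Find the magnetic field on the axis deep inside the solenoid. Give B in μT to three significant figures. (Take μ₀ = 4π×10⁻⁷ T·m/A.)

Inside a long solenoid, B = μ₀nI with n = 4740 turns/m.
B = 4π×10⁻⁷ × 4740 × 0.102 = 6.08×10⁻⁴ T.

B ≈ 608 μT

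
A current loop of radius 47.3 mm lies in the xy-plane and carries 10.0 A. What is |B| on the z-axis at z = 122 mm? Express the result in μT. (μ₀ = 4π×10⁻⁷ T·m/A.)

B ≈ 6.27 μT

On the axis of a circular loop, B = μ₀IR² / [2(R²+z²)^(3/2)].
R² + z² = (0.0473)² + (0.122)² = 0.01712 m², and (R²+z²)^(3/2) = 2.24×10⁻³ m³.
B = (4π×10⁻⁷ × 10.0 × 0.002237) / (2 × 2.24×10⁻³) = 6.27×10⁻⁶ T.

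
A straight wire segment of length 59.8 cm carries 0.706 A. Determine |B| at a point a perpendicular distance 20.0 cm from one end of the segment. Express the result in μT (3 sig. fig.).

B ≈ 0.335 μT

For a finite straight segment, B = (μ₀I/4πd)(sinθ₁ + sinθ₂), where θ₁, θ₂ are the angles from the perpendicular to each end.
The perpendicular foot is at one end, so the two end-offsets along the wire are 0 and L = 0.598 m.
sinθ₁ = 0/√(0²+0.2²) = 0.0000; sinθ₂ = 0.598/√(0.598²+0.2²) = 0.9484.
B = (4π×10⁻⁷ × 0.706) / (4π × 0.2) × (0.0000 + 0.9484) = 3.35×10⁻⁷ T.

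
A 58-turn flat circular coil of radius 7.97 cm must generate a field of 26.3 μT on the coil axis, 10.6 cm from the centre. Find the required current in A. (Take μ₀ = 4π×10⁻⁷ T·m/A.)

For an N-turn coil, B = Nμ₀IR²/[2(R²+z²)^(3/2)] with R = 0.0797 m, z = 0.106 m, so I = 2B(R²+z²)^(3/2)/(Nμ₀R²) = 2 × 2.63×10⁻⁵ × 2.33×10⁻³ / (58 × 4π×10⁻⁷ × 0.006352) = 0.265 A.

I ≈ 0.265 A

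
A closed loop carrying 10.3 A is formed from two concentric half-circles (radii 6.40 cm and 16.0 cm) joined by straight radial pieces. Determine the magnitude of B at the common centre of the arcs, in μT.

B ≈ 30.3 μT

The radial connectors point toward the centre, so dl × r̂ = 0 and they contribute nothing.
Each semicircle gives μ₀I/(4R): inner arc 5.06×10⁻⁵ T, outer arc 2.02×10⁻⁵ T.
The two arcs carry current in opposite angular senses, so their fields oppose: B = |5.06×10⁻⁵ − 2.02×10⁻⁵| = 3.03×10⁻⁵ T.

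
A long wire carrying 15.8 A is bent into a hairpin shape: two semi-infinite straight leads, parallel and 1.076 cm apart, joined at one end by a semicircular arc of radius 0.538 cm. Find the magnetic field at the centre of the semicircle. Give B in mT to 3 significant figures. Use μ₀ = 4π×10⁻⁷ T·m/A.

The semicircular arc contributes B_arc = μ₀I·π/(4πR) = μ₀I/(4R) = 9.23×10⁻⁴ T.
Each semi-infinite lead is at perpendicular distance R = 0.00538 m from the centre, with the perpendicular foot at its near end, so it contributes μ₀I/(4πR); both point the same way, together 5.87×10⁻⁴ T.
Arc and leads all point the same direction: B = 9.23×10⁻⁴ + 5.87×10⁻⁴ = 1.51×10⁻³ T.

B ≈ 1.51 mT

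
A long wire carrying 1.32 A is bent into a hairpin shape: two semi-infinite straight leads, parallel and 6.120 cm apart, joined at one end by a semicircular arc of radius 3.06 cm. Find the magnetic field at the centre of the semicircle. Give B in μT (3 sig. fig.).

The semicircular arc contributes B_arc = μ₀I·π/(4πR) = μ₀I/(4R) = 1.36×10⁻⁵ T.
Each semi-infinite lead is at perpendicular distance R = 0.0306 m from the centre, with the perpendicular foot at its near end, so it contributes μ₀I/(4πR); both point the same way, together 8.63×10⁻⁶ T.
Arc and leads all point the same direction: B = 1.36×10⁻⁵ + 8.63×10⁻⁶ = 2.22×10⁻⁵ T.

B ≈ 22.2 μT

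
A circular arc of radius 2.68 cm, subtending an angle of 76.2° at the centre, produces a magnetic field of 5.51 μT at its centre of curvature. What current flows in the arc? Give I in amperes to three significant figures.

I ≈ 1.11 A

For a circular arc, B = μ₀Iφ/(4πR) with φ in radians; here φ = 1.33 rad.
So I = 4πRB/(μ₀φ) = 4π × 0.0268 × 5.51×10⁻⁶ / (4π×10⁻⁷ × 1.33) = 1.11 A.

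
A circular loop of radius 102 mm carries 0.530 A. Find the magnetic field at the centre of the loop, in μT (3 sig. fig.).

B ≈ 3.26 μT

At the centre of a circular loop the Biot–Savart law gives B = μ₀I/(2R).
B = (4π×10⁻⁷ × 0.530) / (2 × 0.102) = 3.26×10⁻⁶ T.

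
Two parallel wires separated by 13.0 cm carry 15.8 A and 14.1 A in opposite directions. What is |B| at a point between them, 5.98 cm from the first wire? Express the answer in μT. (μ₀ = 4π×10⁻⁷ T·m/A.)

Each long wire gives B = μ₀I/(2πd). Distances are d₁ = 0.0598 m and d₂ = 0.0702 m.
B₁ = 5.28×10⁻⁵ T, B₂ = 4.02×10⁻⁵ T.
Between antiparallel currents both contributions point the same way, so they add. B = B₁ + B₂ = 5.28×10⁻⁵ + 4.02×10⁻⁵ = 9.30×10⁻⁵ T.

B ≈ 93.0 μT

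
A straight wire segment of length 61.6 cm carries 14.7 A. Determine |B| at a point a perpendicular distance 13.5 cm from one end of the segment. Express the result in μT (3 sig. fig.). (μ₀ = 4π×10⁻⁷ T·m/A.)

B ≈ 10.6 μT

For a finite straight segment, B = (μ₀I/4πd)(sinθ₁ + sinθ₂), where θ₁, θ₂ are the angles from the perpendicular to each end.
The perpendicular foot is at one end, so the two end-offsets along the wire are 0 and L = 0.616 m.
sinθ₁ = 0/√(0²+0.135²) = 0.0000; sinθ₂ = 0.616/√(0.616²+0.135²) = 0.9768.
B = (4π×10⁻⁷ × 14.7) / (4π × 0.135) × (0.0000 + 0.9768) = 1.06×10⁻⁵ T.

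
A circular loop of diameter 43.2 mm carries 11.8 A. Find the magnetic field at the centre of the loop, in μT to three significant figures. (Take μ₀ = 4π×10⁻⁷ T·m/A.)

At the centre of a circular loop the Biot–Savart law gives B = μ₀I/(2R) (so R = 0.0216 m).
B = (4π×10⁻⁷ × 11.8) / (2 × 0.0216) = 3.43×10⁻⁴ T.

B ≈ 343 μT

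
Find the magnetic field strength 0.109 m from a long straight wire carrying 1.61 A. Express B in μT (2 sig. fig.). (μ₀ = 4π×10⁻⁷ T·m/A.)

For an infinitely long straight wire, B = μ₀I/(2πd).
B = (4π×10⁻⁷ × 1.61) / (2π × 0.109) = 2.95×10⁻⁶ T.

B ≈ 3.0 μT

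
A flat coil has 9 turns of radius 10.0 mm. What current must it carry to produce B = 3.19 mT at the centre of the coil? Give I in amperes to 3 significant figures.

For an N-turn coil, B = Nμ₀I/(2R) with R = 0.01 m, so I = 2RB/(Nμ₀) = 2 × 0.01 × 3.19×10⁻³ / (9 × 4π×10⁻⁷) = 5.64 A.

I ≈ 5.64 A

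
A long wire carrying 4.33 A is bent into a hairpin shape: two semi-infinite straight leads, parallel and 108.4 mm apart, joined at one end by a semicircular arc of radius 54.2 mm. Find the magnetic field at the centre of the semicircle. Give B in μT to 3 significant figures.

B ≈ 41.1 μT

The semicircular arc contributes B_arc = μ₀I·π/(4πR) = μ₀I/(4R) = 2.51×10⁻⁵ T.
Each semi-infinite lead is at perpendicular distance R = 0.0542 m from the centre, with the perpendicular foot at its near end, so it contributes μ₀I/(4πR); both point the same way, together 1.60×10⁻⁵ T.
Arc and leads all point the same direction: B = 2.51×10⁻⁵ + 1.60×10⁻⁵ = 4.11×10⁻⁵ T.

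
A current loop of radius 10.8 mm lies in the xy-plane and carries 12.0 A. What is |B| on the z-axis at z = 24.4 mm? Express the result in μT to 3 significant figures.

On the axis of a circular loop, B = μ₀IR² / [2(R²+z²)^(3/2)].
R² + z² = (0.0108)² + (0.0244)² = 0.000712 m², and (R²+z²)^(3/2) = 1.90×10⁻⁵ m³.
B = (4π×10⁻⁷ × 12.0 × 0.0001166) / (2 × 1.90×10⁻⁵) = 4.63×10⁻⁵ T.

B ≈ 46.3 μT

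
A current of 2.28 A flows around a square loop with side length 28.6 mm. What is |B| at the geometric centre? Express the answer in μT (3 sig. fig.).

Each side is a finite straight segment at perpendicular distance d = a/(2 tan(π/4)) = 0.0143 m from the centre, with end-angles ±π/4.
One side contributes B₁ = (μ₀I/4πd)·2 sin(π/4) = 2.25×10⁻⁵ T.
All 4 sides add in the same direction: B = 4 × 2.25×10⁻⁵ = 9.02×10⁻⁵ T.

B ≈ 90.2 μT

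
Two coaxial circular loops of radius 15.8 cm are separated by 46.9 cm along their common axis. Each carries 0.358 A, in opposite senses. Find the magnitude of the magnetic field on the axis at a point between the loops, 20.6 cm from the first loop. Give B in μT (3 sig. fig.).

B ≈ 0.126 μT

Each loop contributes B = μ₀IR²/[2(R²+z²)^(3/2)] on the axis, with z measured from that loop.
Loop 1 (z = 0.206 m): B₁ = 3.21×10⁻⁷ T. Loop 2 (z = 0.263 m): B₂ = 1.94×10⁻⁷ T.
The fields oppose: B = |B₁ − B₂| = 1.26×10⁻⁷ T.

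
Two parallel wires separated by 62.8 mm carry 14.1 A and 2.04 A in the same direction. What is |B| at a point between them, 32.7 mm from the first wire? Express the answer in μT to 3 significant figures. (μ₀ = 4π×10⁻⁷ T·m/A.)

B ≈ 72.7 μT

Each long wire gives B = μ₀I/(2πd). Distances are d₁ = 0.0327 m and d₂ = 0.0301 m.
B₁ = 8.62×10⁻⁵ T, B₂ = 1.36×10⁻⁵ T.
Between parallel currents the two contributions point in opposite directions, so they subtract. B = |B₁ − B₂| = |8.62×10⁻⁵ − 1.36×10⁻⁵| = 7.27×10⁻⁵ T.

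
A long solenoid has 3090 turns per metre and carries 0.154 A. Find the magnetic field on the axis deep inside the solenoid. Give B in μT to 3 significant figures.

Inside a long solenoid, B = μ₀nI with n = 3090 turns/m.
B = 4π×10⁻⁷ × 3090 × 0.154 = 5.98×10⁻⁴ T.

B ≈ 598 μT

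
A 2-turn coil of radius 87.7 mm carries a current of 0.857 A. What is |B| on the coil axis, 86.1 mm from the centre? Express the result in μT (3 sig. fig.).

For an N-turn flat coil, B = Nμ₀IR²/[2(R²+z²)^(3/2)] with R = 0.0877 m, z = 0.0861 m.
B = 2 × 2.23×10⁻⁶ T = 4.46×10⁻⁶ T.

B ≈ 4.46 μT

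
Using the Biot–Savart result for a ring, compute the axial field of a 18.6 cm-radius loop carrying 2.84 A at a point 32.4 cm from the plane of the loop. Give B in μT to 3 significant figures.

On the axis of a circular loop, B = μ₀IR² / [2(R²+z²)^(3/2)].
R² + z² = (0.186)² + (0.324)² = 0.1396 m², and (R²+z²)^(3/2) = 5.21×10⁻² m³.
B = (4π×10⁻⁷ × 2.84 × 0.0346) / (2 × 5.21×10⁻²) = 1.18×10⁻⁶ T.

B ≈ 1.18 μT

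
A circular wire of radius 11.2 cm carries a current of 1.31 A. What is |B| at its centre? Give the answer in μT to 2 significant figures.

At the centre of a circular loop the Biot–Savart law gives B = μ₀I/(2R).
B = (4π×10⁻⁷ × 1.31) / (2 × 0.112) = 7.35×10⁻⁶ T.

B ≈ 7.3 μT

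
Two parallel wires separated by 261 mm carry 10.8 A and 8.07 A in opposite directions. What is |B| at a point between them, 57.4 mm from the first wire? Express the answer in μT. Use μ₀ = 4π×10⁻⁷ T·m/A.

Each long wire gives B = μ₀I/(2πd). Distances are d₁ = 0.0574 m and d₂ = 0.2036 m.
B₁ = 3.76×10⁻⁵ T, B₂ = 7.93×10⁻⁶ T.
Between antiparallel currents both contributions point the same way, so they add. B = B₁ + B₂ = 3.76×10⁻⁵ + 7.93×10⁻⁶ = 4.56×10⁻⁵ T.

B ≈ 45.6 μT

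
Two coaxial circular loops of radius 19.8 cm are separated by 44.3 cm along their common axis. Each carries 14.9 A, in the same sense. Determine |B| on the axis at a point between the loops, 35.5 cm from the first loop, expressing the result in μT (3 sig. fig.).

B ≈ 41.5 μT

Each loop contributes B = μ₀IR²/[2(R²+z²)^(3/2)] on the axis, with z measured from that loop.
Loop 1 (z = 0.355 m): B₁ = 5.46×10⁻⁶ T. Loop 2 (z = 0.088 m): B₂ = 3.61×10⁻⁵ T.
The fields add: B = B₁ + B₂ = 4.15×10⁻⁵ T.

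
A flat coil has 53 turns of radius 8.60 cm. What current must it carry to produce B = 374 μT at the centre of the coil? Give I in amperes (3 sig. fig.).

For an N-turn coil, B = Nμ₀I/(2R) with R = 0.086 m, so I = 2RB/(Nμ₀) = 2 × 0.086 × 3.74×10⁻⁴ / (53 × 4π×10⁻⁷) = 0.966 A.

I ≈ 0.966 A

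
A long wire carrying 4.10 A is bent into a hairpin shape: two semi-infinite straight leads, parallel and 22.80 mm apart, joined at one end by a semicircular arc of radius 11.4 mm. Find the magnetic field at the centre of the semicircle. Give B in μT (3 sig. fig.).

The semicircular arc contributes B_arc = μ₀I·π/(4πR) = μ₀I/(4R) = 1.13×10⁻⁴ T.
Each semi-infinite lead is at perpendicular distance R = 0.0114 m from the centre, with the perpendicular foot at its near end, so it contributes μ₀I/(4πR); both point the same way, together 7.19×10⁻⁵ T.
Arc and leads all point the same direction: B = 1.13×10⁻⁴ + 7.19×10⁻⁵ = 1.85×10⁻⁴ T.

B ≈ 185 μT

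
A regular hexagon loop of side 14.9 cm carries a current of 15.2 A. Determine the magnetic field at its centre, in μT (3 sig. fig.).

B ≈ 70.7 μT

Each side is a finite straight segment at perpendicular distance d = a/(2 tan(π/6)) = 0.129 m from the centre, with end-angles ±π/6.
One side contributes B₁ = (μ₀I/4πd)·2 sin(π/6) = 1.18×10⁻⁵ T.
All 6 sides add in the same direction: B = 6 × 1.18×10⁻⁵ = 7.07×10⁻⁵ T.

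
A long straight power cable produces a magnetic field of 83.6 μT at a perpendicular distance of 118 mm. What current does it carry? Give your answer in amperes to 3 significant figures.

For a long straight wire B = μ₀I/(2πd), so I = 2πdB/μ₀.
I = 2π × 0.118 × 8.36×10⁻⁵ / (4π×10⁻⁷) = 49.3 A.

I ≈ 49.3 A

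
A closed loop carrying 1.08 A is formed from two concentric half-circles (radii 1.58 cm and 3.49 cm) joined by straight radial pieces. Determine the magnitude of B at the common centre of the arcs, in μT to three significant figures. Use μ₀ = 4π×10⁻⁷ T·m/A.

B ≈ 11.8 μT

The radial connectors point toward the centre, so dl × r̂ = 0 and they contribute nothing.
Each semicircle gives μ₀I/(4R): inner arc 2.15×10⁻⁵ T, outer arc 9.72×10⁻⁶ T.
The two arcs carry current in opposite angular senses, so their fields oppose: B = |2.15×10⁻⁵ − 9.72×10⁻⁶| = 1.18×10⁻⁵ T.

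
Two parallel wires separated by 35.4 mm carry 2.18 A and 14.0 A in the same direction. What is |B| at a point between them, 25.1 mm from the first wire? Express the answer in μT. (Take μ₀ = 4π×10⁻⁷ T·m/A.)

Each long wire gives B = μ₀I/(2πd). Distances are d₁ = 0.0251 m and d₂ = 0.0103 m.
B₁ = 1.74×10⁻⁵ T, B₂ = 2.72×10⁻⁴ T.
Between parallel currents the two contributions point in opposite directions, so they subtract. B = |B₁ − B₂| = |1.74×10⁻⁵ − 2.72×10⁻⁴| = 2.54×10⁻⁴ T.

B ≈ 254 μT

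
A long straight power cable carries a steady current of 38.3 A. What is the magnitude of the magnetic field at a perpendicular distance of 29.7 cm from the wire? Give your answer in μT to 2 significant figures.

For an infinitely long straight wire, B = μ₀I/(2πd).
B = (4π×10⁻⁷ × 38.3) / (2π × 0.297) = 2.58×10⁻⁵ T.

B ≈ 26 μT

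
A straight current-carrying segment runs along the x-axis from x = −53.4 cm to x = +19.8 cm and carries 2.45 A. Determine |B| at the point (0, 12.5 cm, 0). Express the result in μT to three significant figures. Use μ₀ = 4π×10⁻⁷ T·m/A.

For a finite straight segment, B = (μ₀I/4πd)(sinθ₁ + sinθ₂), where θ₁, θ₂ are the angles from the perpendicular to each end.
The perpendicular distance is d = 0.125 m; the end-offsets along the wire are a = 0.534 m and b = 0.198 m.
sinθ₁ = 0.534/√(0.534²+0.125²) = 0.9737; sinθ₂ = 0.198/√(0.198²+0.125²) = 0.8456.
B = (4π×10⁻⁷ × 2.45) / (4π × 0.125) × (0.9737 + 0.8456) = 3.57×10⁻⁶ T.

B ≈ 3.57 μT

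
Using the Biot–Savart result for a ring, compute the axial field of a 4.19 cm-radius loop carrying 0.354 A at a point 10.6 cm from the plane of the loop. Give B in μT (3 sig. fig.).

B ≈ 0.264 μT

On the axis of a circular loop, B = μ₀IR² / [2(R²+z²)^(3/2)].
R² + z² = (0.0419)² + (0.106)² = 0.01299 m², and (R²+z²)^(3/2) = 1.48×10⁻³ m³.
B = (4π×10⁻⁷ × 0.354 × 0.001756) / (2 × 1.48×10⁻³) = 2.64×10⁻⁷ T.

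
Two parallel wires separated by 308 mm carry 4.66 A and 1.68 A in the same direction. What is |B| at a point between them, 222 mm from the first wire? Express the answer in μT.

B ≈ 0.291 μT

Each long wire gives B = μ₀I/(2πd). Distances are d₁ = 0.222 m and d₂ = 0.086 m.
B₁ = 4.20×10⁻⁶ T, B₂ = 3.91×10⁻⁶ T.
Between parallel currents the two contributions point in opposite directions, so they subtract. B = |B₁ − B₂| = |4.20×10⁻⁶ − 3.91×10⁻⁶| = 2.91×10⁻⁷ T.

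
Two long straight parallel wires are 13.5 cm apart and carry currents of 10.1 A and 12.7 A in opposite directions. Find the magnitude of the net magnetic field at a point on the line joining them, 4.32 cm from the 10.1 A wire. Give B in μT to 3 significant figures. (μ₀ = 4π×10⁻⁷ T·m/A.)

B ≈ 74.4 μT

Each long wire gives B = μ₀I/(2πd). Distances are d₁ = 0.0432 m and d₂ = 0.0918 m.
B₁ = 4.68×10⁻⁵ T, B₂ = 2.77×10⁻⁵ T.
Between antiparallel currents both contributions point the same way, so they add. B = B₁ + B₂ = 4.68×10⁻⁵ + 2.77×10⁻⁵ = 7.44×10⁻⁵ T.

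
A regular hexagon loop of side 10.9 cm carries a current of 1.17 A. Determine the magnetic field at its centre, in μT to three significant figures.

B ≈ 7.44 μT

Each side is a finite straight segment at perpendicular distance d = a/(2 tan(π/6)) = 0.0944 m from the centre, with end-angles ±π/6.
One side contributes B₁ = (μ₀I/4πd)·2 sin(π/6) = 1.24×10⁻⁶ T.
All 6 sides add in the same direction: B = 6 × 1.24×10⁻⁶ = 7.44×10⁻⁶ T.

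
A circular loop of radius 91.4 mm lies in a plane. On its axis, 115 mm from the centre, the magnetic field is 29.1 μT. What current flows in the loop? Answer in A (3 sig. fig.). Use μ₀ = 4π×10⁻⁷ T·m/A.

I ≈ 17.6 A

On the axis of a loop, B = μ₀IR²/[2(R²+z²)^(3/2)], so I = 2B(R²+z²)^(3/2)/(μ₀R²).
R² + z² = 0.008354 + 0.01323 = 0.02158 m²; raised to 3/2 gives 3.17×10⁻³ m³.
I = 2 × 2.91×10⁻⁵ × 3.17×10⁻³ / (1.26×10⁻⁶ × 0.008354) = 17.6 A.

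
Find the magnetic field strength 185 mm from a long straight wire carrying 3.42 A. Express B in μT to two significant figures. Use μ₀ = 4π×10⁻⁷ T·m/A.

For an infinitely long straight wire, B = μ₀I/(2πd).
B = (4π×10⁻⁷ × 3.42) / (2π × 0.185) = 3.70×10⁻⁶ T.

B ≈ 3.7 μT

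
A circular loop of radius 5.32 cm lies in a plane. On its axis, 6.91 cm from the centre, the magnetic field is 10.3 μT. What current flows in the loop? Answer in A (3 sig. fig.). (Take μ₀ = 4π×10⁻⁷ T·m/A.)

On the axis of a loop, B = μ₀IR²/[2(R²+z²)^(3/2)], so I = 2B(R²+z²)^(3/2)/(μ₀R²).
R² + z² = 0.00283 + 0.004775 = 0.007605 m²; raised to 3/2 gives 6.63×10⁻⁴ m³.
I = 2 × 1.03×10⁻⁵ × 6.63×10⁻⁴ / (1.26×10⁻⁶ × 0.00283) = 3.84 A.

I ≈ 3.84 A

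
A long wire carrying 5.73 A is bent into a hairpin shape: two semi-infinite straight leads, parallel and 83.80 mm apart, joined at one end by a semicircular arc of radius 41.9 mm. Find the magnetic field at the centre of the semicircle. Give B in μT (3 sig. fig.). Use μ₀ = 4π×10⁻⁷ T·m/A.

The semicircular arc contributes B_arc = μ₀I·π/(4πR) = μ₀I/(4R) = 4.30×10⁻⁵ T.
Each semi-infinite lead is at perpendicular distance R = 0.0419 m from the centre, with the perpendicular foot at its near end, so it contributes μ₀I/(4πR); both point the same way, together 2.74×10⁻⁵ T.
Arc and leads all point the same direction: B = 4.30×10⁻⁵ + 2.74×10⁻⁵ = 7.03×10⁻⁵ T.

B ≈ 70.3 μT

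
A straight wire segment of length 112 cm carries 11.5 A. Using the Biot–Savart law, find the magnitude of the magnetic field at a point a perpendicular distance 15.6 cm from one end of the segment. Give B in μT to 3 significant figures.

B ≈ 7.30 μT

For a finite straight segment, B = (μ₀I/4πd)(sinθ₁ + sinθ₂), where θ₁, θ₂ are the angles from the perpendicular to each end.
The perpendicular foot is at one end, so the two end-offsets along the wire are 0 and L = 1.12 m.
sinθ₁ = 0/√(0²+0.156²) = 0.0000; sinθ₂ = 1.12/√(1.12²+0.156²) = 0.9904.
B = (4π×10⁻⁷ × 11.5) / (4π × 0.156) × (0.0000 + 0.9904) = 7.30×10⁻⁶ T.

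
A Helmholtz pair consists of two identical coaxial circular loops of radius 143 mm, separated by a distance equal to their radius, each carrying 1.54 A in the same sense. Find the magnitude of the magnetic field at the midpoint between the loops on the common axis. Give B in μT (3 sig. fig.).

B ≈ 9.68 μT

Each loop contributes B = μ₀IR²/[2(R²+z²)^(3/2)] on the axis, with z measured from that loop.
Loop 1 (z = 0.0715 m): B₁ = 4.84×10⁻⁶ T. Loop 2 (z = 0.0715 m): B₂ = 4.84×10⁻⁶ T.
The fields add: B = B₁ + B₂ = 9.68×10⁻⁶ T.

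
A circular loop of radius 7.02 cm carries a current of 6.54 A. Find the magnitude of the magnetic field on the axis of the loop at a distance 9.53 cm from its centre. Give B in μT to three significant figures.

B ≈ 12.2 μT

On the axis of a circular loop, B = μ₀IR² / [2(R²+z²)^(3/2)].
R² + z² = (0.0702)² + (0.0953)² = 0.01401 m², and (R²+z²)^(3/2) = 1.66×10⁻³ m³.
B = (4π×10⁻⁷ × 6.54 × 0.004928) / (2 × 1.66×10⁻³) = 1.22×10⁻⁵ T.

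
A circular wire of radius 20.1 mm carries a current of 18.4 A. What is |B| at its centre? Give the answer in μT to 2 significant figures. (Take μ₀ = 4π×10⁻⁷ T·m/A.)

At the centre of a circular loop the Biot–Savart law gives B = μ₀I/(2R).
B = (4π×10⁻⁷ × 18.4) / (2 × 0.0201) = 5.75×10⁻⁴ T.

B ≈ 580 μT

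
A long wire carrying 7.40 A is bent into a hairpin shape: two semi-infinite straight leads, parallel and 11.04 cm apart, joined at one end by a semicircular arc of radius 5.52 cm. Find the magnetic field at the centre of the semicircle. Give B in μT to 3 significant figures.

The semicircular arc contributes B_arc = μ₀I·π/(4πR) = μ₀I/(4R) = 4.21×10⁻⁵ T.
Each semi-infinite lead is at perpendicular distance R = 0.0552 m from the centre, with the perpendicular foot at its near end, so it contributes μ₀I/(4πR); both point the same way, together 2.68×10⁻⁵ T.
Arc and leads all point the same direction: B = 4.21×10⁻⁵ + 2.68×10⁻⁵ = 6.89×10⁻⁵ T.

B ≈ 68.9 μT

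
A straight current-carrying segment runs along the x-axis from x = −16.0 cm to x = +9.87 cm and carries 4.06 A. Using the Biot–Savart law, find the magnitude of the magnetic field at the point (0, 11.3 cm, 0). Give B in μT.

For a finite straight segment, B = (μ₀I/4πd)(sinθ₁ + sinθ₂), where θ₁, θ₂ are the angles from the perpendicular to each end.
The perpendicular distance is d = 0.113 m; the end-offsets along the wire are a = 0.16 m and b = 0.0987 m.
sinθ₁ = 0.16/√(0.16²+0.113²) = 0.8168; sinθ₂ = 0.0987/√(0.0987²+0.113²) = 0.6578.
B = (4π×10⁻⁷ × 4.06) / (4π × 0.113) × (0.8168 + 0.6578) = 5.30×10⁻⁶ T.

B ≈ 5.30 μT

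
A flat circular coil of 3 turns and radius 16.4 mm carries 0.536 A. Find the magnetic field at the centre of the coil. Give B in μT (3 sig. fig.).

B ≈ 61.6 μT

For an N-turn flat coil, B = Nμ₀I/(2R) with R = 0.0164 m.
B = 3 × 2.05×10⁻⁵ T = 6.16×10⁻⁵ T.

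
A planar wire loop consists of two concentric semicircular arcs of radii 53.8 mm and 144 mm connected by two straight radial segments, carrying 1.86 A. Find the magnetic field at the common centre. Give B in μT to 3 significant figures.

B ≈ 6.80 μT

The radial connectors point toward the centre, so dl × r̂ = 0 and they contribute nothing.
Each semicircle gives μ₀I/(4R): inner arc 1.09×10⁻⁵ T, outer arc 4.06×10⁻⁶ T.
The two arcs carry current in opposite angular senses, so their fields oppose: B = |1.09×10⁻⁵ − 4.06×10⁻⁶| = 6.80×10⁻⁶ T.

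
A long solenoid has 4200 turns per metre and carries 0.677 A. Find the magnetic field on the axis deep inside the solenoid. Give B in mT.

B ≈ 3.57 mT

Inside a long solenoid, B = μ₀nI with n = 4200 turns/m.
B = 4π×10⁻⁷ × 4200 × 0.677 = 3.57×10⁻³ T.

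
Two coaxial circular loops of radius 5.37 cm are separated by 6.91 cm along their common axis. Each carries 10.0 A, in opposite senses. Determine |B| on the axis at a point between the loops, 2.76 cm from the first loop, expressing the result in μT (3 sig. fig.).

B ≈ 24.4 μT

Each loop contributes B = μ₀IR²/[2(R²+z²)^(3/2)] on the axis, with z measured from that loop.
Loop 1 (z = 0.0276 m): B₁ = 8.23×10⁻⁵ T. Loop 2 (z = 0.0415 m): B₂ = 5.80×10⁻⁵ T.
The fields oppose: B = |B₁ − B₂| = 2.44×10⁻⁵ T.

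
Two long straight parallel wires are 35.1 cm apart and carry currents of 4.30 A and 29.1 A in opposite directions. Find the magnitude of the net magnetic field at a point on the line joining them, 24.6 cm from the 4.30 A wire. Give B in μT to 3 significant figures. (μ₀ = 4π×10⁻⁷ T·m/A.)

Each long wire gives B = μ₀I/(2πd). Distances are d₁ = 0.246 m and d₂ = 0.105 m.
B₁ = 3.50×10⁻⁶ T, B₂ = 5.54×10⁻⁵ T.
Between antiparallel currents both contributions point the same way, so they add. B = B₁ + B₂ = 3.50×10⁻⁶ + 5.54×10⁻⁵ = 5.89×10⁻⁵ T.

B ≈ 58.9 μT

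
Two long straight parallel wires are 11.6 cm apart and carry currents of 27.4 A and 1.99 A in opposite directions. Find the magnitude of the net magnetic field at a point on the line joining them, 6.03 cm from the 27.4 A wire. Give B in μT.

Each long wire gives B = μ₀I/(2πd). Distances are d₁ = 0.0603 m and d₂ = 0.0557 m.
B₁ = 9.09×10⁻⁵ T, B₂ = 7.15×10⁻⁶ T.
Between antiparallel currents both contributions point the same way, so they add. B = B₁ + B₂ = 9.09×10⁻⁵ + 7.15×10⁻⁶ = 9.80×10⁻⁵ T.

B ≈ 98.0 μT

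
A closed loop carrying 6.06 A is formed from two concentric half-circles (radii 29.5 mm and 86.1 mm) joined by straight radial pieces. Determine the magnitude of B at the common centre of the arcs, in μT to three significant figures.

The radial connectors point toward the centre, so dl × r̂ = 0 and they contribute nothing.
Each semicircle gives μ₀I/(4R): inner arc 6.45×10⁻⁵ T, outer arc 2.21×10⁻⁵ T.
The two arcs carry current in opposite angular senses, so their fields oppose: B = |6.45×10⁻⁵ − 2.21×10⁻⁵| = 4.24×10⁻⁵ T.

B ≈ 42.4 μT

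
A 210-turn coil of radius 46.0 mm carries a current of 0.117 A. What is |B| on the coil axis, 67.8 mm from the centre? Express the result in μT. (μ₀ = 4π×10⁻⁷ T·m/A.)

B ≈ 59.4 μT

For an N-turn flat coil, B = Nμ₀IR²/[2(R²+z²)^(3/2)] with R = 0.046 m, z = 0.0678 m.
B = 210 × 2.83×10⁻⁷ T = 5.94×10⁻⁵ T.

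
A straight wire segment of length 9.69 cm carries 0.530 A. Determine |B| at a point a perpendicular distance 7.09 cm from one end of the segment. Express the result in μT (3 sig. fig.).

For a finite straight segment, B = (μ₀I/4πd)(sinθ₁ + sinθ₂), where θ₁, θ₂ are the angles from the perpendicular to each end.
The perpendicular foot is at one end, so the two end-offsets along the wire are 0 and L = 0.0969 m.
sinθ₁ = 0/√(0²+0.0709²) = 0.0000; sinθ₂ = 0.0969/√(0.0969²+0.0709²) = 0.8070.
B = (4π×10⁻⁷ × 0.530) / (4π × 0.0709) × (0.0000 + 0.8070) = 6.03×10⁻⁷ T.

B ≈ 0.603 μT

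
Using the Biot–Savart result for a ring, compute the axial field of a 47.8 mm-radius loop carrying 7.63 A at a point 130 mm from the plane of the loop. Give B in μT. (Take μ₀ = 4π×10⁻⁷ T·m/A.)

B ≈ 4.12 μT

On the axis of a circular loop, B = μ₀IR² / [2(R²+z²)^(3/2)].
R² + z² = (0.0478)² + (0.13)² = 0.01918 m², and (R²+z²)^(3/2) = 2.66×10⁻³ m³.
B = (4π×10⁻⁷ × 7.63 × 0.002285) / (2 × 2.66×10⁻³) = 4.12×10⁻⁶ T.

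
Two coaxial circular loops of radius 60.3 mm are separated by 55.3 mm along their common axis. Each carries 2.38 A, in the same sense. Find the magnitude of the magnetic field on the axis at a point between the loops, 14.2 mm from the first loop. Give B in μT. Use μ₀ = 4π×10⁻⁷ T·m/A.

B ≈ 36.9 μT

Each loop contributes B = μ₀IR²/[2(R²+z²)^(3/2)] on the axis, with z measured from that loop.
Loop 1 (z = 0.0142 m): B₁ = 2.29×10⁻⁵ T. Loop 2 (z = 0.0411 m): B₂ = 1.40×10⁻⁵ T.
The fields add: B = B₁ + B₂ = 3.69×10⁻⁵ T.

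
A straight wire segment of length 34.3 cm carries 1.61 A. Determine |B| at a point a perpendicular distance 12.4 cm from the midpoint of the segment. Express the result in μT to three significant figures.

For a finite straight segment, B = (μ₀I/4πd)(sinθ₁ + sinθ₂), where θ₁, θ₂ are the angles from the perpendicular to each end.
The perpendicular from the point meets the wire at its midpoint, so each end is L/2 = 0.1715 m away along the wire.
sinθ₁ = 0.1715/√(0.1715²+0.124²) = 0.8104; sinθ₂ = 0.1715/√(0.1715²+0.124²) = 0.8104.
B = (4π×10⁻⁷ × 1.61) / (4π × 0.124) × (0.8104 + 0.8104) = 2.10×10⁻⁶ T.

B ≈ 2.10 μT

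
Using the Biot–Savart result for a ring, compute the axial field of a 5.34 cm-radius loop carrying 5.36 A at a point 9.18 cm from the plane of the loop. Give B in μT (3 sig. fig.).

On the axis of a circular loop, B = μ₀IR² / [2(R²+z²)^(3/2)].
R² + z² = (0.0534)² + (0.0918)² = 0.01128 m², and (R²+z²)^(3/2) = 1.20×10⁻³ m³.
B = (4π×10⁻⁷ × 5.36 × 0.002852) / (2 × 1.20×10⁻³) = 8.02×10⁻⁶ T.

B ≈ 8.02 μT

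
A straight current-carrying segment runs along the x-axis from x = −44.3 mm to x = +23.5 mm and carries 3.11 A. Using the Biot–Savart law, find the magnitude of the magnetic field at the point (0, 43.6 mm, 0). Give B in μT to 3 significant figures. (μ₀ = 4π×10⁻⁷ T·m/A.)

B ≈ 8.47 μT

For a finite straight segment, B = (μ₀I/4πd)(sinθ₁ + sinθ₂), where θ₁, θ₂ are the angles from the perpendicular to each end.
The perpendicular distance is d = 0.0436 m; the end-offsets along the wire are a = 0.0443 m and b = 0.0235 m.
sinθ₁ = 0.0443/√(0.0443²+0.0436²) = 0.7127; sinθ₂ = 0.0235/√(0.0235²+0.0436²) = 0.4745.
B = (4π×10⁻⁷ × 3.11) / (4π × 0.0436) × (0.7127 + 0.4745) = 8.47×10⁻⁶ T.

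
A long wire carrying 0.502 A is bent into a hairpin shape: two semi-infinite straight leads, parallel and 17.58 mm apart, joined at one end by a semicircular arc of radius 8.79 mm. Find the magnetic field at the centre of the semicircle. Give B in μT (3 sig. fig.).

B ≈ 29.4 μT

The semicircular arc contributes B_arc = μ₀I·π/(4πR) = μ₀I/(4R) = 1.79×10⁻⁵ T.
Each semi-infinite lead is at perpendicular distance R = 0.00879 m from the centre, with the perpendicular foot at its near end, so it contributes μ₀I/(4πR); both point the same way, together 1.14×10⁻⁵ T.
Arc and leads all point the same direction: B = 1.79×10⁻⁵ + 1.14×10⁻⁵ = 2.94×10⁻⁵ T.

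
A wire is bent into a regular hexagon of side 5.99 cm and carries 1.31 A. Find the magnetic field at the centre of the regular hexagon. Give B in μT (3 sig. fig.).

Each side is a finite straight segment at perpendicular distance d = a/(2 tan(π/6)) = 0.05187 m from the centre, with end-angles ±π/6.
One side contributes B₁ = (μ₀I/4πd)·2 sin(π/6) = 2.53×10⁻⁶ T.
All 6 sides add in the same direction: B = 6 × 2.53×10⁻⁶ = 1.52×10⁻⁵ T.

B ≈ 15.2 μT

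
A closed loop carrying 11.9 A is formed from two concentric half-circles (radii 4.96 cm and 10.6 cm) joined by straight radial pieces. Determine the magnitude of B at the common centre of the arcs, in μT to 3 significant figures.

B ≈ 40.1 μT

The radial connectors point toward the centre, so dl × r̂ = 0 and they contribute nothing.
Each semicircle gives μ₀I/(4R): inner arc 7.54×10⁻⁵ T, outer arc 3.53×10⁻⁵ T.
The two arcs carry current in opposite angular senses, so their fields oppose: B = |7.54×10⁻⁵ − 3.53×10⁻⁵| = 4.01×10⁻⁵ T.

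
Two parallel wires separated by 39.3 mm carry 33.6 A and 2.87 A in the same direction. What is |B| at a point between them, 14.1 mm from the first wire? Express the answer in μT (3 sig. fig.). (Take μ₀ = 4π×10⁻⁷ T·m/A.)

B ≈ 454 μT

Each long wire gives B = μ₀I/(2πd). Distances are d₁ = 0.0141 m and d₂ = 0.0252 m.
B₁ = 4.77×10⁻⁴ T, B₂ = 2.28×10⁻⁵ T.
Between parallel currents the two contributions point in opposite directions, so they subtract. B = |B₁ − B₂| = |4.77×10⁻⁴ − 2.28×10⁻⁵| = 4.54×10⁻⁴ T.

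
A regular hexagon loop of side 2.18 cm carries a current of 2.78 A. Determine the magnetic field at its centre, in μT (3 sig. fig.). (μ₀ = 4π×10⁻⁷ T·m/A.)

B ≈ 88.4 μT

Each side is a finite straight segment at perpendicular distance d = a/(2 tan(π/6)) = 0.01888 m from the centre, with end-angles ±π/6.
One side contributes B₁ = (μ₀I/4πd)·2 sin(π/6) = 1.47×10⁻⁵ T.
All 6 sides add in the same direction: B = 6 × 1.47×10⁻⁵ = 8.84×10⁻⁵ T.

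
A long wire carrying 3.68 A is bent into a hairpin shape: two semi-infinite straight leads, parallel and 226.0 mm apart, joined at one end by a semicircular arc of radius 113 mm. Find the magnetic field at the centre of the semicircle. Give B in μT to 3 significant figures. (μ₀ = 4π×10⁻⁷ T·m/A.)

The semicircular arc contributes B_arc = μ₀I·π/(4πR) = μ₀I/(4R) = 1.02×10⁻⁵ T.
Each semi-infinite lead is at perpendicular distance R = 0.113 m from the centre, with the perpendicular foot at its near end, so it contributes μ₀I/(4πR); both point the same way, together 6.51×10⁻⁶ T.
Arc and leads all point the same direction: B = 1.02×10⁻⁵ + 6.51×10⁻⁶ = 1.67×10⁻⁵ T.

B ≈ 16.7 μT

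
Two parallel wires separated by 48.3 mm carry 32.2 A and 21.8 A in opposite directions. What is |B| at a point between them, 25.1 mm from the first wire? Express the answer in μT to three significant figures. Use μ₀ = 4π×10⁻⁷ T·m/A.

Each long wire gives B = μ₀I/(2πd). Distances are d₁ = 0.0251 m and d₂ = 0.0232 m.
B₁ = 2.57×10⁻⁴ T, B₂ = 1.88×10⁻⁴ T.
Between antiparallel currents both contributions point the same way, so they add. B = B₁ + B₂ = 2.57×10⁻⁴ + 1.88×10⁻⁴ = 4.45×10⁻⁴ T.

B ≈ 445 μT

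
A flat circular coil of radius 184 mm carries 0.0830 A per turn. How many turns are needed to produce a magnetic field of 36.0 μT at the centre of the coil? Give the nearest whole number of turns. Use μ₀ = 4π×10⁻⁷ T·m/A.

N = 127

For an N-turn coil, B = Nμ₀I/(2R). A single turn gives B₁ = 2.83×10⁻⁷ T with R = 0.184 m.
N = B/B₁ = 3.60×10⁻⁵ / 2.83×10⁻⁷ = 127.02.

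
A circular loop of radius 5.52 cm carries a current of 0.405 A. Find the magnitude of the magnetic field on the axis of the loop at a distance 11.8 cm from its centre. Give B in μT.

B ≈ 0.351 μT

On the axis of a circular loop, B = μ₀IR² / [2(R²+z²)^(3/2)].
R² + z² = (0.0552)² + (0.118)² = 0.01697 m², and (R²+z²)^(3/2) = 2.21×10⁻³ m³.
B = (4π×10⁻⁷ × 0.405 × 0.003047) / (2 × 2.21×10⁻³) = 3.51×10⁻⁷ T.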